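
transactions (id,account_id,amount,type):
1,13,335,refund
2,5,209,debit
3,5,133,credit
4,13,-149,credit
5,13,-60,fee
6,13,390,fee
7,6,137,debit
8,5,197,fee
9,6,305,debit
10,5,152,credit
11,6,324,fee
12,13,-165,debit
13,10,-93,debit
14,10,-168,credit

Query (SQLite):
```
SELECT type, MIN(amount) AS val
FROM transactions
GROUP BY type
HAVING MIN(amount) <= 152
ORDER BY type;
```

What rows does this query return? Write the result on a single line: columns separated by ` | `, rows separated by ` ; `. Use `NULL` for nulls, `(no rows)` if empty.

Partition transactions by type; compute MIN(amount) within each group.
HAVING: keep groups where MIN(amount) <= 152.
  credit: ids {3, 4, 10, 14} → MIN(amount)=-168
  debit: ids {2, 7, 9, 12, 13} → MIN(amount)=-165
  fee: ids {5, 6, 8, 11} → MIN(amount)=-60
  refund: ids {1} → MIN(amount)=335

credit | -168 ; debit | -165 ; fee | -60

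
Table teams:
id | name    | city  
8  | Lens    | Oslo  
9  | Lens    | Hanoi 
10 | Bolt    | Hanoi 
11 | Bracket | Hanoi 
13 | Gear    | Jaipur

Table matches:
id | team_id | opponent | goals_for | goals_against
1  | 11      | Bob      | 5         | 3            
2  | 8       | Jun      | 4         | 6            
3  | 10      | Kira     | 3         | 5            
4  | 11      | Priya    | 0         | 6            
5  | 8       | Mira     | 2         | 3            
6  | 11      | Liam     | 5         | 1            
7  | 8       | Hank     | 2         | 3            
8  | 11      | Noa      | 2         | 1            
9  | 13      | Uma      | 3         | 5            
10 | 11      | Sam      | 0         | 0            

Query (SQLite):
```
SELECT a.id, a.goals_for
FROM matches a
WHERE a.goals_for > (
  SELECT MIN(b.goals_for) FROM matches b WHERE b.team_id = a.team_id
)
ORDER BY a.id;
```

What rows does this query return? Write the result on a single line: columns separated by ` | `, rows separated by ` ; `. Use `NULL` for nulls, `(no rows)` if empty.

For each matches row a, compute MIN(goals_for) over rows sharing a.team_id.
Keep row a if a.goals_for > that per-group MIN.
  team_id=8: MIN(goals_for) = 2
  team_id=10: MIN(goals_for) = 3
  team_id=11: MIN(goals_for) = 0
  team_id=13: MIN(goals_for) = 3

1 | 5 ; 2 | 4 ; 6 | 5 ; 8 | 2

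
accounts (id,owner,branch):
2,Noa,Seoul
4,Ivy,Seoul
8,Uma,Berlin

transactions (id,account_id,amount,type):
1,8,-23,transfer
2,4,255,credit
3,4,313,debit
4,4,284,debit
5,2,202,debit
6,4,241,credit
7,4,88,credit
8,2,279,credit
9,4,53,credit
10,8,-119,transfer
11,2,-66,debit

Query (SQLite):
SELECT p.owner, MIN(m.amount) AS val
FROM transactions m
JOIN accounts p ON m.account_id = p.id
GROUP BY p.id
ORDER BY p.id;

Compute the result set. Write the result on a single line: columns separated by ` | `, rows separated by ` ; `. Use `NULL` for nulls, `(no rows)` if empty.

Noa | -66 ; Ivy | 53 ; Uma | -119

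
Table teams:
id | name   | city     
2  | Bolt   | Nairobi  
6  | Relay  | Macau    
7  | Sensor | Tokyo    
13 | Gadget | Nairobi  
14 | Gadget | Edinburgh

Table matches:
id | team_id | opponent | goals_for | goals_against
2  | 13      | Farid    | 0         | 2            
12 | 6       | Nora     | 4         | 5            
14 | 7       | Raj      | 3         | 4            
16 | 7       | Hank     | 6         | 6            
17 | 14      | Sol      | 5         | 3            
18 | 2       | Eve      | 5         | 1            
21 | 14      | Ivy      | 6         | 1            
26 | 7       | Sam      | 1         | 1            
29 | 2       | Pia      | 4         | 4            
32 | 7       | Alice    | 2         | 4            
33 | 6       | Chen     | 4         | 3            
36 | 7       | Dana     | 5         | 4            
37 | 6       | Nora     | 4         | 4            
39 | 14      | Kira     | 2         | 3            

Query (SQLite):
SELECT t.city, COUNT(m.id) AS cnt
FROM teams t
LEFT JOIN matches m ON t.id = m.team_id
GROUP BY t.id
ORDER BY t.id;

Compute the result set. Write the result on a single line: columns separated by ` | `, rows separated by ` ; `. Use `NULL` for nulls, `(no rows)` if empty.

LEFT JOIN keeps every teams row; unmatched ones get NULL for matches columns.
Group by teams.id and compute COUNT(m.id). COUNT(col) of an all-NULL group is 0.
  2: ids {18, 29} → COUNT(m.id)=2
  6: ids {12, 33, 37} → COUNT(m.id)=3
  7: ids {14, 16, 26, 32, 36} → COUNT(m.id)=5
  13: ids {2} → COUNT(m.id)=1
  14: ids {17, 21, 39} → COUNT(m.id)=3

Nairobi | 2 ; Macau | 3 ; Tokyo | 5 ; Nairobi | 1 ; Edinburgh | 3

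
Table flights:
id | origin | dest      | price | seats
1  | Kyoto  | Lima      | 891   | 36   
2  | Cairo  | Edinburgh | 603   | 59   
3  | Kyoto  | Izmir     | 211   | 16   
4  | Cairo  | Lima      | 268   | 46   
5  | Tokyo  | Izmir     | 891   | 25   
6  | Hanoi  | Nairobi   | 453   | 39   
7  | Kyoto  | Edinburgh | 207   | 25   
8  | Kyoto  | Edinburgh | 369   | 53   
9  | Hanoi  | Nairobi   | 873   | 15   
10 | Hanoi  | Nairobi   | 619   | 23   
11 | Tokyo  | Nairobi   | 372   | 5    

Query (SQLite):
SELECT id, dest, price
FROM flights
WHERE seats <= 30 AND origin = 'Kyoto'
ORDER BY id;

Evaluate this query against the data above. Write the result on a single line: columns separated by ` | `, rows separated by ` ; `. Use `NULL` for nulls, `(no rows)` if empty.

seats <= 30: ids {3, 5, 7, 9, 10, 11}
origin = 'Kyoto': ids {1, 3, 7, 8}
Combine with AND.

3 | Izmir | 211 ; 7 | Edinburgh | 207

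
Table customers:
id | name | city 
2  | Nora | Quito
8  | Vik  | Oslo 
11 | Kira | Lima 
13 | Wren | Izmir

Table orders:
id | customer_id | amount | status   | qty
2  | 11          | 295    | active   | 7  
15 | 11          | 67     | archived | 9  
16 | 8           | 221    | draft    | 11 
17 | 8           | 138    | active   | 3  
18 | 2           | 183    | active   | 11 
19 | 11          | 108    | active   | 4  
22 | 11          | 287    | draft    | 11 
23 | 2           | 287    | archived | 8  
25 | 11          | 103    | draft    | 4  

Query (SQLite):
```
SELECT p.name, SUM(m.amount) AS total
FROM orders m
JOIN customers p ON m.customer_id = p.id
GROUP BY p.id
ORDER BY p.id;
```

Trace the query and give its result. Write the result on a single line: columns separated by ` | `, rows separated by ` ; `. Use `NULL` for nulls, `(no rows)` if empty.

Join each orders row to its customers via customer_id.
Group joined rows by customers.id; compute SUM(m.amount) per group.
  2: ids {18, 23} → SUM(m.amount)=470
  8: ids {16, 17} → SUM(m.amount)=359
  11: ids {2, 15, 19, 22, 25} → SUM(m.amount)=860

Nora | 470 ; Vik | 359 ; Kira | 860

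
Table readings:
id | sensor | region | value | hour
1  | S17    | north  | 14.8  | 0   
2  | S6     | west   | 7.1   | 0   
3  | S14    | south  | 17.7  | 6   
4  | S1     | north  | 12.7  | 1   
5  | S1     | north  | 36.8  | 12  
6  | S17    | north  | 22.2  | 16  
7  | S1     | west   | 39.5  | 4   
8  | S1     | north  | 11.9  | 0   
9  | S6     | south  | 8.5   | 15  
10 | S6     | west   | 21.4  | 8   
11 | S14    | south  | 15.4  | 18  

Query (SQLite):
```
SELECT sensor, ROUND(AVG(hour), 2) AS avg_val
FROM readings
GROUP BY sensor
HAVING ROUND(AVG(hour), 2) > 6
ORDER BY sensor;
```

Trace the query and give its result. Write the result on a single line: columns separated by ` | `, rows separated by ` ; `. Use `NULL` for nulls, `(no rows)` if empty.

S14 | 12 ; S17 | 8 ; S6 | 7.67

Partition readings by sensor; compute ROUND(AVG(hour), 2) within each group.
HAVING: keep groups where ROUND(AVG(hour), 2) > 6.
  S1: ids {4, 5, 7, 8} → ROUND(AVG(hour), 2)=4.25
  S14: ids {3, 11} → ROUND(AVG(hour), 2)=12
  S17: ids {1, 6} → ROUND(AVG(hour), 2)=8
  S6: ids {2, 9, 10} → ROUND(AVG(hour), 2)=7.67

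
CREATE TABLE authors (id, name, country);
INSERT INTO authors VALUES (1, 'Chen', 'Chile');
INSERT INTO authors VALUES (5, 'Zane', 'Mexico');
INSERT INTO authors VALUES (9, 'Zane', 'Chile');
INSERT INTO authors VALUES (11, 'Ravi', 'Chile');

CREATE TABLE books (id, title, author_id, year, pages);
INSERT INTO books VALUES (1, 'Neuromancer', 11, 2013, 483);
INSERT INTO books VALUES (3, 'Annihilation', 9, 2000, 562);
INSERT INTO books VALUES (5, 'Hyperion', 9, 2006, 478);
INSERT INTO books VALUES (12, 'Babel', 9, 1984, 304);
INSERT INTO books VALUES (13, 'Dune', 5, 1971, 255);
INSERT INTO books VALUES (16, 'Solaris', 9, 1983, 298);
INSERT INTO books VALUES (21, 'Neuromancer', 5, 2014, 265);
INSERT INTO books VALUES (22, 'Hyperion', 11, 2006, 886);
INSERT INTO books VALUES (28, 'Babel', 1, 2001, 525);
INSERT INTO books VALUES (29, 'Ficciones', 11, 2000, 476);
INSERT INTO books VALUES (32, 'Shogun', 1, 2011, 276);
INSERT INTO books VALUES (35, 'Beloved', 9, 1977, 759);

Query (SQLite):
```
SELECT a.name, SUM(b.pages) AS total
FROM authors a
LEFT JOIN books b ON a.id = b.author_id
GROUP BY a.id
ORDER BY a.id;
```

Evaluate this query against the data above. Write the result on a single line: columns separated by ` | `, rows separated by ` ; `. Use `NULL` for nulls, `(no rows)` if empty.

LEFT JOIN keeps every authors row; unmatched ones get NULL for books columns.
Group by authors.id and compute SUM(b.pages). SUM over an all-NULL group is NULL.
  1: ids {28, 32} → SUM(b.pages)=801
  5: ids {13, 21} → SUM(b.pages)=520
  9: ids {3, 5, 12, 16, 35} → SUM(b.pages)=2401
  11: ids {1, 22, 29} → SUM(b.pages)=1845

Chen | 801 ; Zane | 520 ; Zane | 2401 ; Ravi | 1845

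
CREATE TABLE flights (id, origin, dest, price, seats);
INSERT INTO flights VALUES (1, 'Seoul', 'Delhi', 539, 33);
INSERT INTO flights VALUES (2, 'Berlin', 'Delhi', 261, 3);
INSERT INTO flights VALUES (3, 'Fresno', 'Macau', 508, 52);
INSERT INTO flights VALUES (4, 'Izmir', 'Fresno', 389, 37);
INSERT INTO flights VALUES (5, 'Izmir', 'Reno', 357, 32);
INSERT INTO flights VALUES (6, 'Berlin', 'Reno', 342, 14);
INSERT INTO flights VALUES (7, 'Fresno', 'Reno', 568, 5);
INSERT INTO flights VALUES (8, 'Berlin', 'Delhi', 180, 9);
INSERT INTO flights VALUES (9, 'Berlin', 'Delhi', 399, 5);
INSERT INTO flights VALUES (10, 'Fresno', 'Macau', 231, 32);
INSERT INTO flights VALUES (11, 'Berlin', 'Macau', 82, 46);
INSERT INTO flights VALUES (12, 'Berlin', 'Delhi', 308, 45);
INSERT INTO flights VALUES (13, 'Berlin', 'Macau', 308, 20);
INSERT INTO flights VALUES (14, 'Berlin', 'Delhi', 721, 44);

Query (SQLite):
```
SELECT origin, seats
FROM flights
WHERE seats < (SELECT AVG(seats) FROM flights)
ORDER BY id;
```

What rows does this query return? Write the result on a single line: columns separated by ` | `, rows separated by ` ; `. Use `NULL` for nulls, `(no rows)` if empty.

Berlin | 3 ; Berlin | 14 ; Fresno | 5 ; Berlin | 9 ; Berlin | 5 ; Berlin | 20

Scalar subquery: AVG(seats) over all flights rows = 26.928571 (≈; comparison uses full precision).
Keep rows where seats < that value.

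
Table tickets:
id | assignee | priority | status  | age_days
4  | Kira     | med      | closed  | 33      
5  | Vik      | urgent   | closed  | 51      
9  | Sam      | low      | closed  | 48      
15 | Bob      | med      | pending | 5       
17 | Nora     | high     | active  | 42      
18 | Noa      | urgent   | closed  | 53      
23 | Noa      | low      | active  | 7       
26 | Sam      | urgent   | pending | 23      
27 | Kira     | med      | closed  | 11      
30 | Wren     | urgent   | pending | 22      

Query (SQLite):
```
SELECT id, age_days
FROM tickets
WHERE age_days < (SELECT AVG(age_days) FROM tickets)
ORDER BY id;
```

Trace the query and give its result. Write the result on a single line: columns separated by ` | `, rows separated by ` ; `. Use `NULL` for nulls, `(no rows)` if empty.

15 | 5 ; 23 | 7 ; 26 | 23 ; 27 | 11 ; 30 | 22

Scalar subquery: AVG(age_days) over all tickets rows = 29.5.
Keep rows where age_days < that value.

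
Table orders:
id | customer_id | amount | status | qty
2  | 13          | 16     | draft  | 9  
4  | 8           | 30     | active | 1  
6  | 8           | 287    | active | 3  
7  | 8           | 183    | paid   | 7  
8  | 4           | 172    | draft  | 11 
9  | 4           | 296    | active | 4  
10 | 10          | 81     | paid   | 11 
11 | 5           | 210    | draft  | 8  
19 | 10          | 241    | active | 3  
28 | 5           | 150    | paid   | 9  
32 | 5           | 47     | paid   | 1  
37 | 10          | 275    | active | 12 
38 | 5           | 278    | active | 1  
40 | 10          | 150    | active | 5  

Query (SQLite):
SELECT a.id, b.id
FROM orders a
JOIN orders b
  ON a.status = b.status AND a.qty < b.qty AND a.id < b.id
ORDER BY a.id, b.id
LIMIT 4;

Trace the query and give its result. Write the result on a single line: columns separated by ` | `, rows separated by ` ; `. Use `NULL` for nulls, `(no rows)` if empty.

2 | 8 ; 4 | 6 ; 4 | 9 ; 4 | 19

Pairs (a,b) with same status, a.qty < b.qty, a.id < b.id.
status groups: active:{4,6,9,19,37,38,40} draft:{2,8,11} paid:{7,10,28,32}
Ordered by (a.id, b.id); first 4.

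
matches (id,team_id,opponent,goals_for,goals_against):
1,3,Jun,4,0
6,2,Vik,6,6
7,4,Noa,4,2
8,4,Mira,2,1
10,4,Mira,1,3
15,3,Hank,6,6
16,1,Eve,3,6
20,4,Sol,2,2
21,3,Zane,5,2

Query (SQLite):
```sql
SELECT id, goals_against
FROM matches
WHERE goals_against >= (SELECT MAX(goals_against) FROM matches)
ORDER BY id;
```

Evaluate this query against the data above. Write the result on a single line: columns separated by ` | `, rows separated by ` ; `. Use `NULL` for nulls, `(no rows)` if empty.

Scalar subquery: MAX(goals_against) over all matches rows = 6.
Keep rows where goals_against >= that value.

6 | 6 ; 15 | 6 ; 16 | 6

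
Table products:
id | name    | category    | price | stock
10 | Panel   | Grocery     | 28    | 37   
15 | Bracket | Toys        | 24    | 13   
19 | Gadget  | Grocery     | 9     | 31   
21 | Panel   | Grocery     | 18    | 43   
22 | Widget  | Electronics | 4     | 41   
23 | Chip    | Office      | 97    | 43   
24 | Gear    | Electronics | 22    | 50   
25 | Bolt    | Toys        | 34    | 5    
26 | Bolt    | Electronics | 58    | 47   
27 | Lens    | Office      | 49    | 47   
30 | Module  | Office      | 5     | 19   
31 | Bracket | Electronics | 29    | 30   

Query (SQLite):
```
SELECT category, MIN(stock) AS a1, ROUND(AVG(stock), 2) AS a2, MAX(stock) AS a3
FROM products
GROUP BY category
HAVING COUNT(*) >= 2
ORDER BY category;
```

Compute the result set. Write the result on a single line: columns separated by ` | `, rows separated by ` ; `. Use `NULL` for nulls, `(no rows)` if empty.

Electronics | 30 | 42 | 50 ; Grocery | 31 | 37 | 43 ; Office | 19 | 36.33 | 47 ; Toys | 5 | 9 | 13

Group products by category.
Per group compute: MIN(stock), ROUND(AVG(stock), 2), MAX(stock).
HAVING: drop groups with fewer than 2 rows.
  Electronics: ids {22, 24, 26, 31} → MIN(stock)=30, ROUND(AVG(stock), 2)=42, MAX(stock)=50
  Grocery: ids {10, 19, 21} → MIN(stock)=31, ROUND(AVG(stock), 2)=37, MAX(stock)=43
  Office: ids {23, 27, 30} → MIN(stock)=19, ROUND(AVG(stock), 2)=36.33, MAX(stock)=47
  Toys: ids {15, 25} → MIN(stock)=5, ROUND(AVG(stock), 2)=9, MAX(stock)=13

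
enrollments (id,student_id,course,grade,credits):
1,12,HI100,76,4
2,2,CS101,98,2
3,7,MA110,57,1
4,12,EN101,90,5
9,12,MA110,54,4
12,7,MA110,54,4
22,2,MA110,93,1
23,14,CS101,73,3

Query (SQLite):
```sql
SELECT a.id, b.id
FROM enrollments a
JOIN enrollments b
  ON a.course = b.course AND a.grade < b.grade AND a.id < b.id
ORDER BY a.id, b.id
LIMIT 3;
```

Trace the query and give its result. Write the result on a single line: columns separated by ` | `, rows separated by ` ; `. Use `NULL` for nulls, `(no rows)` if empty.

Pairs (a,b) with same course, a.grade < b.grade, a.id < b.id.
course groups: CS101:{2,23} EN101:{4} HI100:{1} MA110:{3,9,12,22}
Ordered by (a.id, b.id); first 3.

3 | 22 ; 9 | 22 ; 12 | 22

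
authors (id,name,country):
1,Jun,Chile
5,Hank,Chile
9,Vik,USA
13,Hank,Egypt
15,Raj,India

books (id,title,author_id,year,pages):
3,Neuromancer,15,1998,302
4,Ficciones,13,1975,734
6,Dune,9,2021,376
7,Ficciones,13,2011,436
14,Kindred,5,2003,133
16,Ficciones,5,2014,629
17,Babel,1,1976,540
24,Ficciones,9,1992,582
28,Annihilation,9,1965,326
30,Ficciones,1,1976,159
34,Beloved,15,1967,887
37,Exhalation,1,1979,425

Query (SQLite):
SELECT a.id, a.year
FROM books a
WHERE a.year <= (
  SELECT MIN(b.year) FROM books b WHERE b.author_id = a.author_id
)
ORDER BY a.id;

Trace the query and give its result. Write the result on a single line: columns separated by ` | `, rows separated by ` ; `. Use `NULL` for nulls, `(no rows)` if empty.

4 | 1975 ; 14 | 2003 ; 17 | 1976 ; 28 | 1965 ; 30 | 1976 ; 34 | 1967

For each books row a, compute MIN(year) over rows sharing a.author_id.
Keep row a if a.year <= that per-group MIN.
  author_id=1: MIN(year) = 1976
  author_id=5: MIN(year) = 2003
  author_id=9: MIN(year) = 1965
  author_id=13: MIN(year) = 1975
  author_id=15: MIN(year) = 1967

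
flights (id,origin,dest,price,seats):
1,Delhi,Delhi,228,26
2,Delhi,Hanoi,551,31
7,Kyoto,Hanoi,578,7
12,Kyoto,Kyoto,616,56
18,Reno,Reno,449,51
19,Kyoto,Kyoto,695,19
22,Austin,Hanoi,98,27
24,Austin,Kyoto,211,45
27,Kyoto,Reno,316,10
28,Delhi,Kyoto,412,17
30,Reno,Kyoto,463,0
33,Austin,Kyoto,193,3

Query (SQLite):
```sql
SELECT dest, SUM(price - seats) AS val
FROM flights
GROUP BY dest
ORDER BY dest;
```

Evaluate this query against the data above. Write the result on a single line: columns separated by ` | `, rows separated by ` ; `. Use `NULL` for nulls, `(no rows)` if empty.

For each row compute price - seats.
Group by dest; take SUM of the expression per group.
  Delhi: ids {1} → SUM(price - seats)=202
  Hanoi: ids {2, 7, 22} → SUM(price - seats)=1162
  Kyoto: ids {12, 19, 24, 28, 30, 33} → SUM(price - seats)=2450
  Reno: ids {18, 27} → SUM(price - seats)=704

Delhi | 202 ; Hanoi | 1162 ; Kyoto | 2450 ; Reno | 704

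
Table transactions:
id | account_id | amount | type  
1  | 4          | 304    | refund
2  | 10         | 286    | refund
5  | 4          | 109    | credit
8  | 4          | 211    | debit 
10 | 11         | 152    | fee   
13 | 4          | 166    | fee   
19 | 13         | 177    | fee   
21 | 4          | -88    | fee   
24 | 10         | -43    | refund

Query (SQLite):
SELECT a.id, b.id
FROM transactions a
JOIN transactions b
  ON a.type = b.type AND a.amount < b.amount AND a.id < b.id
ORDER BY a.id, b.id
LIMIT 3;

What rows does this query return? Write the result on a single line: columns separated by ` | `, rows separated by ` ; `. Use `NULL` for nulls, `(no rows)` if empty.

Pairs (a,b) with same type, a.amount < b.amount, a.id < b.id.
type groups: credit:{5} debit:{8} fee:{10,13,19,21} refund:{1,2,24}
Ordered by (a.id, b.id); first 3.

10 | 13 ; 10 | 19 ; 13 | 19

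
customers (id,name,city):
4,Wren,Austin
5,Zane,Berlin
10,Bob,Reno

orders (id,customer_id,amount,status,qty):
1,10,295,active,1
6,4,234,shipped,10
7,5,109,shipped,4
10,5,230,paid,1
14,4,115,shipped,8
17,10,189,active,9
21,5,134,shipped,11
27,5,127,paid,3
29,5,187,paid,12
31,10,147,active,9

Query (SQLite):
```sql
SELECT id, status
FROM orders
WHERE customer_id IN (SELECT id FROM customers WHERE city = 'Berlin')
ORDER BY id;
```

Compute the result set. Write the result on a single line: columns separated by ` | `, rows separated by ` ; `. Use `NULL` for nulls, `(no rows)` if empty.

Inner query: customers.id where city = 'Berlin'.
Outer: keep orders rows whose customer_id is in that set.
Inner query → {5}

7 | shipped ; 10 | paid ; 21 | shipped ; 27 | paid ; 29 | paid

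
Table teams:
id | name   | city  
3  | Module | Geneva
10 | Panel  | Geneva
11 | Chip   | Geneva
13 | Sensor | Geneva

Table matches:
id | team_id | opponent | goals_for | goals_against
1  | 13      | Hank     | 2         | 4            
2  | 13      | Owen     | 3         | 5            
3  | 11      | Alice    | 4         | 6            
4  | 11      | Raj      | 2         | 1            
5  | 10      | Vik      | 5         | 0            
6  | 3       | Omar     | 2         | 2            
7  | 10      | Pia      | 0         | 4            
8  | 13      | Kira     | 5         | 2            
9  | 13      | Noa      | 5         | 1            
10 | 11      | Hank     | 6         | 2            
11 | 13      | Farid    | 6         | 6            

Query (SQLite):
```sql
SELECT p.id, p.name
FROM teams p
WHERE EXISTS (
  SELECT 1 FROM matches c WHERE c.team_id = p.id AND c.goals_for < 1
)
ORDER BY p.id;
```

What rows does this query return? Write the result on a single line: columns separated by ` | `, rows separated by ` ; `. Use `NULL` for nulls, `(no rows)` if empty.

For each teams row, check whether any matches with matching team_id has goals_for < 1.
Keep rows where that is true.

10 | Panel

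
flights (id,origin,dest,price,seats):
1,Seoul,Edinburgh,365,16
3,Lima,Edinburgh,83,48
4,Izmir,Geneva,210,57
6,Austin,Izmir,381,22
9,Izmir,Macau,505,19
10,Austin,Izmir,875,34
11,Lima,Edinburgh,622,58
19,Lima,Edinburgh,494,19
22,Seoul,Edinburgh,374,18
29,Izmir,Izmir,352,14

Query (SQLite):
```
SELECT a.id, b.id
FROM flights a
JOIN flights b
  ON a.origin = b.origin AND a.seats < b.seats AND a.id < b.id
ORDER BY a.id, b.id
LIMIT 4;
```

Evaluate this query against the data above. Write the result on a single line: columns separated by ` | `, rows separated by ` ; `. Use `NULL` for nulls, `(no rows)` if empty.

Pairs (a,b) with same origin, a.seats < b.seats, a.id < b.id.
origin groups: Austin:{6,10} Izmir:{4,9,29} Lima:{3,11,19} Seoul:{1,22}
Ordered by (a.id, b.id); first 4.

1 | 22 ; 3 | 11 ; 6 | 10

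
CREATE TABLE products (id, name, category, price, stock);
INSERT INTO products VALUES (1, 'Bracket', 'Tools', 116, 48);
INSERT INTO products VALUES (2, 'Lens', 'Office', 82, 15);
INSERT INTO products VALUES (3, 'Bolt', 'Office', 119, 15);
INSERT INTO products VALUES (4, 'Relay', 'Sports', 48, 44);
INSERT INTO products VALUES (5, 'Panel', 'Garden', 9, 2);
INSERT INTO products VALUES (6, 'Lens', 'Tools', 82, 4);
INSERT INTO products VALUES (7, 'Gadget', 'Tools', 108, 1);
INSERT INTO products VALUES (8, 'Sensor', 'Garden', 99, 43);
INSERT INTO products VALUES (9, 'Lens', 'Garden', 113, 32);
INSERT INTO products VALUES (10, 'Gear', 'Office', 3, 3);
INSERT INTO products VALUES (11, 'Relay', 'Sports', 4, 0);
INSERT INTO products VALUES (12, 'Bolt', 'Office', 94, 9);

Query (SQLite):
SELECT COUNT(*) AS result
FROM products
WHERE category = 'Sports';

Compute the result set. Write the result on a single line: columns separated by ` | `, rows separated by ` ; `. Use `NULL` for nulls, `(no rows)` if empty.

Rows where category='Sports' → price values: [48, 4].
COUNT(*) counts rows → 2.

2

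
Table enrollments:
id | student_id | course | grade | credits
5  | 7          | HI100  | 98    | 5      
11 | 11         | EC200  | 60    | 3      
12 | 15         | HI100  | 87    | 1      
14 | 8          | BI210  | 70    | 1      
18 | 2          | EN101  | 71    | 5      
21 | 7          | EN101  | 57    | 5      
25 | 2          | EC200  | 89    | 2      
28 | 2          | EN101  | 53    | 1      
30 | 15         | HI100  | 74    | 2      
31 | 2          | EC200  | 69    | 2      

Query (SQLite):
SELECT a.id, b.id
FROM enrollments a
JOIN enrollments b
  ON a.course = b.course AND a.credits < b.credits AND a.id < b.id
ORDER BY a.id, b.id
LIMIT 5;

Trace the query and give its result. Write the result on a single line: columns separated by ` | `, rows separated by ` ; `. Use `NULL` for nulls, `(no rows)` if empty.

12 | 30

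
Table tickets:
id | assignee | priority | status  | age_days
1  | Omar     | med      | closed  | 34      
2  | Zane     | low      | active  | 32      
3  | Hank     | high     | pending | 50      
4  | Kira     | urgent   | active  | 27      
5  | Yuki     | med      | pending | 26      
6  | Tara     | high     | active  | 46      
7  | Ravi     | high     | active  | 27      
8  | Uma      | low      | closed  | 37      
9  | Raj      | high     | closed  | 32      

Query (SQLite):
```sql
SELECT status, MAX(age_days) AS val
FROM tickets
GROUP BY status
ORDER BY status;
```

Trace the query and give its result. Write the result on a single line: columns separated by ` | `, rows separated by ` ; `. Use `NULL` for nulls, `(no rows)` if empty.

active | 46 ; closed | 37 ; pending | 50

Partition tickets by status; compute MAX(age_days) within each group.
  active: ids {2, 4, 6, 7} → MAX(age_days)=46
  closed: ids {1, 8, 9} → MAX(age_days)=37
  pending: ids {3, 5} → MAX(age_days)=50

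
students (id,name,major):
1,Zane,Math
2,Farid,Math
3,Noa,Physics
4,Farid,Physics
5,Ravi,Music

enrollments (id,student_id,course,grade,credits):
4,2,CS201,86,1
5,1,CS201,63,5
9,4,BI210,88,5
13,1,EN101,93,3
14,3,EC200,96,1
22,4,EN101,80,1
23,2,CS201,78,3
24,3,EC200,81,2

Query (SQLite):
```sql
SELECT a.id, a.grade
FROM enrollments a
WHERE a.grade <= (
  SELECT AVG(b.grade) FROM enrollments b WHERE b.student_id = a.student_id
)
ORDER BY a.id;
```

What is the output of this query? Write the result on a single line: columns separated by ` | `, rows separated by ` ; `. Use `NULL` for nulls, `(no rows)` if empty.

For each enrollments row a, compute AVG(grade) over rows sharing a.student_id.
Keep row a if a.grade <= that per-group AVG.
  student_id=1: AVG(grade) = 78.0
  student_id=2: AVG(grade) = 82.0
  student_id=3: AVG(grade) = 88.5
  student_id=4: AVG(grade) = 84.0

5 | 63 ; 22 | 80 ; 23 | 78 ; 24 | 81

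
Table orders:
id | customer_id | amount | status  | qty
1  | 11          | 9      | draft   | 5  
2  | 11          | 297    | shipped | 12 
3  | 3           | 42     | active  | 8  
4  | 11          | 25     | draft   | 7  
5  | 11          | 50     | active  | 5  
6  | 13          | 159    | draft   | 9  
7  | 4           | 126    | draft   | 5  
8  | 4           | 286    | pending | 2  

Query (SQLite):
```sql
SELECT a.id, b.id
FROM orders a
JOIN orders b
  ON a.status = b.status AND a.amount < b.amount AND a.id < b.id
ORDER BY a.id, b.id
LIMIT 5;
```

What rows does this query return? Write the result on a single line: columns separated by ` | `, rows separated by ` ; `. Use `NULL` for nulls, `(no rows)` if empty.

Pairs (a,b) with same status, a.amount < b.amount, a.id < b.id.
status groups: active:{3,5} draft:{1,4,6,7} pending:{8} shipped:{2}
Ordered by (a.id, b.id); first 5.

1 | 4 ; 1 | 6 ; 1 | 7 ; 3 | 5 ; 4 | 6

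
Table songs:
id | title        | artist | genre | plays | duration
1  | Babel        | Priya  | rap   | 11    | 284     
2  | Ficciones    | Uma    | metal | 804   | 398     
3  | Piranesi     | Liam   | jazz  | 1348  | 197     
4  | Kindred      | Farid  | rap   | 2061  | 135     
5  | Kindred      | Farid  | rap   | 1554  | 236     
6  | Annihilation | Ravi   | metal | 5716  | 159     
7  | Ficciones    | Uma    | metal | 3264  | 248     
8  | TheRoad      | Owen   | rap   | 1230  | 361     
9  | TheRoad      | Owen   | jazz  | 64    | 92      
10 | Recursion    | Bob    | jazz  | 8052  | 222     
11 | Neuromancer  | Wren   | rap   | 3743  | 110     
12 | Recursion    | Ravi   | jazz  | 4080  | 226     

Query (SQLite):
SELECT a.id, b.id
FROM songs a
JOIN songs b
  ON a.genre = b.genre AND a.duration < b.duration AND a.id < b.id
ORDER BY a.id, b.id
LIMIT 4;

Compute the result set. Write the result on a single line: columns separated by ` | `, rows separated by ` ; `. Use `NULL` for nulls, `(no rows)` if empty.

Pairs (a,b) with same genre, a.duration < b.duration, a.id < b.id.
genre groups: jazz:{3,9,10,12} metal:{2,6,7} rap:{1,4,5,8,11}
Ordered by (a.id, b.id); first 4.

1 | 8 ; 3 | 10 ; 3 | 12 ; 4 | 5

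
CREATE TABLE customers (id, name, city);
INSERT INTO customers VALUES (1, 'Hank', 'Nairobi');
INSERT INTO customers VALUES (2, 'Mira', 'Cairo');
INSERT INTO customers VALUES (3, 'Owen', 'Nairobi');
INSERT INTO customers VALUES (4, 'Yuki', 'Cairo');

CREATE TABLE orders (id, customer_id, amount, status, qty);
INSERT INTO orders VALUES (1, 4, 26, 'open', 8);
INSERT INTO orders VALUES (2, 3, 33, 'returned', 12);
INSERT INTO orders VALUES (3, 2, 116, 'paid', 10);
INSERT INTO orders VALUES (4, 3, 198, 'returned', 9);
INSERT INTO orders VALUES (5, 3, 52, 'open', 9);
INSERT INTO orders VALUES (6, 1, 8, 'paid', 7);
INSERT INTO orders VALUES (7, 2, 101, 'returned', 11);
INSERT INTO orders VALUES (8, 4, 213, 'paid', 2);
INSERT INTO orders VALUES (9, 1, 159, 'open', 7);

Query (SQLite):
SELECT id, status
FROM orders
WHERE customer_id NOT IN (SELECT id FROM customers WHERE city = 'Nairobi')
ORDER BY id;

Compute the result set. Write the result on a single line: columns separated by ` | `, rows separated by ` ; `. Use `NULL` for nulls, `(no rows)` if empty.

Inner query: customers.id where city = 'Nairobi'.
Outer: keep orders rows whose customer_id is not in that set.
Inner query → {1, 3}

1 | open ; 3 | paid ; 7 | returned ; 8 | paid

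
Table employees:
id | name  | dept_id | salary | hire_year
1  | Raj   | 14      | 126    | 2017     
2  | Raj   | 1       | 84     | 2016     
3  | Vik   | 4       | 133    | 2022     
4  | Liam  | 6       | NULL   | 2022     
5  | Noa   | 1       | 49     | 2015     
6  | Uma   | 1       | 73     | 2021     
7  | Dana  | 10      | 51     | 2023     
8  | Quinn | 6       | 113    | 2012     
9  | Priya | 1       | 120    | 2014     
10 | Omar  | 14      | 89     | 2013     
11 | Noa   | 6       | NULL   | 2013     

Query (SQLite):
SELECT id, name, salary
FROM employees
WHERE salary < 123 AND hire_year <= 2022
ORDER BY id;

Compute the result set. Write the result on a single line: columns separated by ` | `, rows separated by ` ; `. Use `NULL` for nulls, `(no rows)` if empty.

2 | Raj | 84 ; 5 | Noa | 49 ; 6 | Uma | 73 ; 8 | Quinn | 113 ; 9 | Priya | 120 ; 10 | Omar | 89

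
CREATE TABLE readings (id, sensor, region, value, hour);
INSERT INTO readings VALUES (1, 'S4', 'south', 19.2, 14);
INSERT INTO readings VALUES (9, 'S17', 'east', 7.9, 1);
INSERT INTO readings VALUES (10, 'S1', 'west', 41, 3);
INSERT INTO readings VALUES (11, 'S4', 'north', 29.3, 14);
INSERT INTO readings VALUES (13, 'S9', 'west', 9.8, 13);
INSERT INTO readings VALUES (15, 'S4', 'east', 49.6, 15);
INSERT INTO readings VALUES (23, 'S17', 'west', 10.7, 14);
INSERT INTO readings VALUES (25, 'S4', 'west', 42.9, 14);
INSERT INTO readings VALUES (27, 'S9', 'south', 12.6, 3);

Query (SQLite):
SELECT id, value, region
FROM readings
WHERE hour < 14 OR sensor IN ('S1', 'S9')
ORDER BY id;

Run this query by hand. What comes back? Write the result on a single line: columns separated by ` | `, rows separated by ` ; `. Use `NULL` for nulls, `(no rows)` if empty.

9 | 7.9 | east ; 10 | 41 | west ; 13 | 9.8 | west ; 27 | 12.6 | south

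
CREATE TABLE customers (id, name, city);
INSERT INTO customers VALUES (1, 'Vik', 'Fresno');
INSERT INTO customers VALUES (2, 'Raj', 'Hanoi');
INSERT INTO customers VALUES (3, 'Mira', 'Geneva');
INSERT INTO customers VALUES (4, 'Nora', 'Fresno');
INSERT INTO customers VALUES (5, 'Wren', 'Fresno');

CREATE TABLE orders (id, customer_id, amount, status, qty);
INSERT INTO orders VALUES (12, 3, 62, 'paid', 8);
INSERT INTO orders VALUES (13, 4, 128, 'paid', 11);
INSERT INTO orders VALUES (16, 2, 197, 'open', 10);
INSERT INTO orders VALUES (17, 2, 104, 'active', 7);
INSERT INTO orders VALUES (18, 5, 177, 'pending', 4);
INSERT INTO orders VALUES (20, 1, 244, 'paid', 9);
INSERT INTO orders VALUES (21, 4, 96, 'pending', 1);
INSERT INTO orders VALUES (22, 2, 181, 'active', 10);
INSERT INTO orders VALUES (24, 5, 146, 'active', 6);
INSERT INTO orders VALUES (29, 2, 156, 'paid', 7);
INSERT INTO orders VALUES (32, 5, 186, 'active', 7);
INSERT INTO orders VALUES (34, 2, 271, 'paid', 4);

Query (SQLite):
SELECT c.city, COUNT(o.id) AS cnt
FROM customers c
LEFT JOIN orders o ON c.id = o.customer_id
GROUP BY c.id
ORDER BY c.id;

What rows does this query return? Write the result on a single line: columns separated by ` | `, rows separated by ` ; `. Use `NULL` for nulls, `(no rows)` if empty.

Fresno | 1 ; Hanoi | 5 ; Geneva | 1 ; Fresno | 2 ; Fresno | 3

LEFT JOIN keeps every customers row; unmatched ones get NULL for orders columns.
Group by customers.id and compute COUNT(o.id). COUNT(col) of an all-NULL group is 0.
  1: ids {20} → COUNT(o.id)=1
  2: ids {16, 17, 22, 29, 34} → COUNT(o.id)=5
  3: ids {12} → COUNT(o.id)=1
  4: ids {13, 21} → COUNT(o.id)=2
  5: ids {18, 24, 32} → COUNT(o.id)=3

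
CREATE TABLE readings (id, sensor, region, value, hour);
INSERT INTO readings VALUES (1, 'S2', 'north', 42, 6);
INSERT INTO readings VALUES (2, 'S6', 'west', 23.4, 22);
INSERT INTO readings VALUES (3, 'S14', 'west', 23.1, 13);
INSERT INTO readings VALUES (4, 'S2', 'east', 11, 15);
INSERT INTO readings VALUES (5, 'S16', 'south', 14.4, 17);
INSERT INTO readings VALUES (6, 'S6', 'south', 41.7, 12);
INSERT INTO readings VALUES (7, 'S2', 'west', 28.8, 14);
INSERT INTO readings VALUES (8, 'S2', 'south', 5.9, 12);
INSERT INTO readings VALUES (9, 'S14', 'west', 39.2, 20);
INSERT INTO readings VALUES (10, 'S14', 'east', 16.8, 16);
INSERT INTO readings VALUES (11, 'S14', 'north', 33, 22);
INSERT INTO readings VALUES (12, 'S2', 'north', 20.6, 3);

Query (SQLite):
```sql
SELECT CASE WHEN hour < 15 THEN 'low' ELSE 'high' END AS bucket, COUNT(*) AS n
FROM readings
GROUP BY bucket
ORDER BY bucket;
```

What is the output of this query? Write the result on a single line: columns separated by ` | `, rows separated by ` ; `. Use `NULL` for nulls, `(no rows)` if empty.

high | 6 ; low | 6

Bucket rows by hour < 15 → 'low' else 'high'; count each bucket.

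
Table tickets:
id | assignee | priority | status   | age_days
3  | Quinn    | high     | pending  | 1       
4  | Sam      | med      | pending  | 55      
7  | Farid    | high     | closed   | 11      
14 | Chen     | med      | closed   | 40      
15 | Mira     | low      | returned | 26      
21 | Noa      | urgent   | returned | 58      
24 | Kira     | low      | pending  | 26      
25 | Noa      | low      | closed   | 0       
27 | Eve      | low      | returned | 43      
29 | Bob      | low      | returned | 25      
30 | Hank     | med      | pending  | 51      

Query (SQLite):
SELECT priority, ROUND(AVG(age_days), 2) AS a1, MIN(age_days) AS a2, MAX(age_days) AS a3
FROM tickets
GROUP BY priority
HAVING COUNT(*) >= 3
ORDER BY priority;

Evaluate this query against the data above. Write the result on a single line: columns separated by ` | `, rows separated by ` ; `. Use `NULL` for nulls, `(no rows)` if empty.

Group tickets by priority.
Per group compute: ROUND(AVG(age_days), 2), MIN(age_days), MAX(age_days).
HAVING: drop groups with fewer than 3 rows.
  high: ids {3, 7} → ROUND(AVG(age_days), 2)=6, MIN(age_days)=1, MAX(age_days)=11
  low: ids {15, 24, 25, 27, 29} → ROUND(AVG(age_days), 2)=24, MIN(age_days)=0, MAX(age_days)=43
  med: ids {4, 14, 30} → ROUND(AVG(age_days), 2)=48.67, MIN(age_days)=40, MAX(age_days)=55
  urgent: ids {21} → ROUND(AVG(age_days), 2)=58, MIN(age_days)=58, MAX(age_days)=58

low | 24 | 0 | 43 ; med | 48.67 | 40 | 55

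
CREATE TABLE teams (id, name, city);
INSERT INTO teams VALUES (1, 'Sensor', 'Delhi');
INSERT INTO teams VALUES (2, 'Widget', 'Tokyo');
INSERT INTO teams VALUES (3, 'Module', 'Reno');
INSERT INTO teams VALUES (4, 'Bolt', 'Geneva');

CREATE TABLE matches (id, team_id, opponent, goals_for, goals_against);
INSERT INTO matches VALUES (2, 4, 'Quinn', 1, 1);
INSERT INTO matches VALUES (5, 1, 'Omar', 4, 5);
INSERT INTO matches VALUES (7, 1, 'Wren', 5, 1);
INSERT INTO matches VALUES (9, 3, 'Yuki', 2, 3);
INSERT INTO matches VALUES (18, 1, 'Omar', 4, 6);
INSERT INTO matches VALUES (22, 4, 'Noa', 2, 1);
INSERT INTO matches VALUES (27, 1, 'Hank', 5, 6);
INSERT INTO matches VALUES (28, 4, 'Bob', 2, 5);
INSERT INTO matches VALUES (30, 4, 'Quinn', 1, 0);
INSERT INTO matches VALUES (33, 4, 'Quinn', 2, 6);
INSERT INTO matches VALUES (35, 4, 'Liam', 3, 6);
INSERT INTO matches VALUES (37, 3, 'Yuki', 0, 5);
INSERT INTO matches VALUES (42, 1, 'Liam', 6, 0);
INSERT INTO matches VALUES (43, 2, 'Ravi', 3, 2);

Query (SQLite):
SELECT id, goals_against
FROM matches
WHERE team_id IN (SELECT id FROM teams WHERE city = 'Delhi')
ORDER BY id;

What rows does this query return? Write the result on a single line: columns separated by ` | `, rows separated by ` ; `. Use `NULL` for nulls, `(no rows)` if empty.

5 | 5 ; 7 | 1 ; 18 | 6 ; 27 | 6 ; 42 | 0

Inner query: teams.id where city = 'Delhi'.
Outer: keep matches rows whose team_id is in that set.
Inner query → {1}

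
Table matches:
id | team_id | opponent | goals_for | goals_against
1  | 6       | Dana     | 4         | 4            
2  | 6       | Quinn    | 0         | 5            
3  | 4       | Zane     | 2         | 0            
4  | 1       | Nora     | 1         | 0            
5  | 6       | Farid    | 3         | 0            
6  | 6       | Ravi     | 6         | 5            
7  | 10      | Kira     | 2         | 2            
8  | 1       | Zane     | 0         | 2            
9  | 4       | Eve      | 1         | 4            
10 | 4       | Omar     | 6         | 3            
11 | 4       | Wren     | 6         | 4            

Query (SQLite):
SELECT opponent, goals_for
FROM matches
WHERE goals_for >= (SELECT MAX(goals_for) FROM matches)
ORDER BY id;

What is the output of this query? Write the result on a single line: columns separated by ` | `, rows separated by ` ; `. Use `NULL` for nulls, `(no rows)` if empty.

Ravi | 6 ; Omar | 6 ; Wren | 6

Scalar subquery: MAX(goals_for) over all matches rows = 6.
Keep rows where goals_for >= that value.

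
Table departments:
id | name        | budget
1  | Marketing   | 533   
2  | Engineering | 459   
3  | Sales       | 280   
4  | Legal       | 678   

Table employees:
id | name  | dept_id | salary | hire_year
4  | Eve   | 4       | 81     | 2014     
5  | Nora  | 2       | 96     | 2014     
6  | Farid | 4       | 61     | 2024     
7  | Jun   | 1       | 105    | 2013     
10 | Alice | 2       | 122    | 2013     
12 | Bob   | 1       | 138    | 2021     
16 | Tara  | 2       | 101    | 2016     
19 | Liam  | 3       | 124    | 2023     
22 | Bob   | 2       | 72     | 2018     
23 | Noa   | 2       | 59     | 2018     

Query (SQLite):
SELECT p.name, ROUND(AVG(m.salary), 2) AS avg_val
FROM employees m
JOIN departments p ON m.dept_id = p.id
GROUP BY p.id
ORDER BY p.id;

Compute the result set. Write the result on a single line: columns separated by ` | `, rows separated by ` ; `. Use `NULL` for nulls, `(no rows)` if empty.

Join each employees row to its departments via dept_id.
Group joined rows by departments.id; compute ROUND(AVG(m.salary), 2) per group.
  1: ids {7, 12} → ROUND(AVG(m.salary), 2)=121.5
  2: ids {5, 10, 16, 22, 23} → ROUND(AVG(m.salary), 2)=90
  3: ids {19} → ROUND(AVG(m.salary), 2)=124
  4: ids {4, 6} → ROUND(AVG(m.salary), 2)=71

Marketing | 121.5 ; Engineering | 90 ; Sales | 124 ; Legal | 71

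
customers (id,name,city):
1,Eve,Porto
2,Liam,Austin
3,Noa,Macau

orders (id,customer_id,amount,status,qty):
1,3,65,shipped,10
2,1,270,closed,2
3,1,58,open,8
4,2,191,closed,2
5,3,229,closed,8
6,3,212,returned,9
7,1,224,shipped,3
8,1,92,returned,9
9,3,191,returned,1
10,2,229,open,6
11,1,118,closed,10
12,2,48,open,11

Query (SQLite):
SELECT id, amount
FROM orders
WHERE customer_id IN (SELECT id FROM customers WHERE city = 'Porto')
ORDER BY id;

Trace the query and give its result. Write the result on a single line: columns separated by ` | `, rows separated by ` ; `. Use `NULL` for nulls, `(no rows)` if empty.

2 | 270 ; 3 | 58 ; 7 | 224 ; 8 | 92 ; 11 | 118

Inner query: customers.id where city = 'Porto'.
Outer: keep orders rows whose customer_id is in that set.
Inner query → {1}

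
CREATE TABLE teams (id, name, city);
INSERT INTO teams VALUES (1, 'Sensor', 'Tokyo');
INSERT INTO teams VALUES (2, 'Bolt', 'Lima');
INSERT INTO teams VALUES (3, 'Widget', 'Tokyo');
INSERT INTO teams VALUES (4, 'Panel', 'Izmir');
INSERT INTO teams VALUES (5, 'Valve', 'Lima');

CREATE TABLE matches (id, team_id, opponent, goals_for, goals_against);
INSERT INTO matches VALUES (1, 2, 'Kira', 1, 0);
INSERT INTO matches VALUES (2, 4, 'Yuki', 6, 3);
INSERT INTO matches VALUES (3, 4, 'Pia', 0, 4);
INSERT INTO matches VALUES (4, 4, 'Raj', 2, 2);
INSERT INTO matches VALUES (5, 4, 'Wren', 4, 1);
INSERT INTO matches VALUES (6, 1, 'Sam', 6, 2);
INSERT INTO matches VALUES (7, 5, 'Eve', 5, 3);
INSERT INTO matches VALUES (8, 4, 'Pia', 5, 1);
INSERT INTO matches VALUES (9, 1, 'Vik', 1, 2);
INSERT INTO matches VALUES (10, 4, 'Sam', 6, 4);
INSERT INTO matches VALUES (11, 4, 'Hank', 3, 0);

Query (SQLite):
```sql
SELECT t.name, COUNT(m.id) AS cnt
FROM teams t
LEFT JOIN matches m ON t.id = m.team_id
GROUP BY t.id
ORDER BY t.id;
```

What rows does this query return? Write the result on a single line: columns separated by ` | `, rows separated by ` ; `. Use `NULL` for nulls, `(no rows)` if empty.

Sensor | 2 ; Bolt | 1 ; Widget | 0 ; Panel | 7 ; Valve | 1

LEFT JOIN keeps every teams row; unmatched ones get NULL for matches columns.
Group by teams.id and compute COUNT(m.id). COUNT(col) of an all-NULL group is 0.
  1: ids {6, 9} → COUNT(m.id)=2
  2: ids {1} → COUNT(m.id)=1
  3: ids {—} → COUNT(m.id)=0
  4: ids {2, 3, 4, 5, 8, 10, 11} → COUNT(m.id)=7
  5: ids {7} → COUNT(m.id)=1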